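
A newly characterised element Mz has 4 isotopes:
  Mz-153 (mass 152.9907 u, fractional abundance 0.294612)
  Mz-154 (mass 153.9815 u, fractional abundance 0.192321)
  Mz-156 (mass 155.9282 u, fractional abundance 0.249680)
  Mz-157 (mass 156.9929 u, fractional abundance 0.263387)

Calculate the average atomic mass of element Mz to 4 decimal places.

154.9688 u

Ar = Σ fᵢ·mᵢ = 0.294612 × 152.9907 + 0.192321 × 153.9815 + 0.249680 × 155.9282 + 0.263387 × 156.9929
= 45.07290 + 29.61388 + 38.93215 + 41.34989 = 154.96882 u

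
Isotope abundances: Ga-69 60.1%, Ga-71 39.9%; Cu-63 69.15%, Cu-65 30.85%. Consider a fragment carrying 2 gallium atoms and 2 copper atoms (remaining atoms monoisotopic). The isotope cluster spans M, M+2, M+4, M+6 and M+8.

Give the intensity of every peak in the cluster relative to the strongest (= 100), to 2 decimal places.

45.04 : 100.00 : 82.18 : 29.62 : 3.95

Gallium pattern (n=2): 0.361201 : 0.479598 : 0.159201
Copper pattern (n=2): 0.47817225 : 0.4266555 : 0.09517225
Convolve the two distributions (both contribute in 2-u steps):
  M: 0.361201×0.47817225 = 0.172716
  M+2: 0.361201×0.4266555 + 0.479598×0.47817225 = 0.383439
  M+4: 0.361201×0.09517225 + 0.479598×0.4266555 + 0.159201×0.47817225 = 0.315125
  M+6: 0.479598×0.09517225 + 0.159201×0.4266555 = 0.113568
  M+8: 0.159201×0.09517225 = 0.015152
Scale to base peak (0.383439) = 100: 45.04 : 100.00 : 82.18 : 29.62 : 3.95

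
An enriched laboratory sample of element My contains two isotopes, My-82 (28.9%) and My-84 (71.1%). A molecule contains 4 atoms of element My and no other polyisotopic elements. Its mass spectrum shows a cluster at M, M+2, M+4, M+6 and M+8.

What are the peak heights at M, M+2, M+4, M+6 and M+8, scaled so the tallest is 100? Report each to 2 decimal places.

Each My atom is independently My-82 (p = 0.289) or My-84 (q = 0.711); the cluster is the binomial expansion (p + q)^4.
P(M) = 0.289^4 = 0.006976
P(M+2) = 4 × 0.289^3 × 0.711^1 = 0.068647
P(M+4) = 6 × 0.289^2 × 0.711^2 = 0.253330
P(M+6) = 4 × 0.289^1 × 0.711^3 = 0.415496
P(M+8) = 0.711^4 = 0.255551
The M+6 peak is largest (0.415496); scaling to 100 gives 1.68 : 16.52 : 60.97 : 100.00 : 61.51.

1.68 : 16.52 : 60.97 : 100.00 : 61.51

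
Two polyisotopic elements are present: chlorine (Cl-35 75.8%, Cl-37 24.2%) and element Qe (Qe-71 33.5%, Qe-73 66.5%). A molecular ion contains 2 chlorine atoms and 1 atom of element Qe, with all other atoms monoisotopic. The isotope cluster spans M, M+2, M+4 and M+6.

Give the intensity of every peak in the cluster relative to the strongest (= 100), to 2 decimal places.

Chlorine pattern (n=2): 0.574564 : 0.366872 : 0.058564
Element Qe pattern (n=1): 0.3350 : 0.6650
Convolve the two distributions (both contribute in 2-u steps):
  M: 0.574564×0.3350 = 0.192479
  M+2: 0.574564×0.6650 + 0.366872×0.3350 = 0.504987
  M+4: 0.366872×0.6650 + 0.058564×0.3350 = 0.263589
  M+6: 0.058564×0.6650 = 0.038945
Scale to base peak (0.504987) = 100: 38.12 : 100.00 : 52.20 : 7.71

38.12 : 100.00 : 52.20 : 7.71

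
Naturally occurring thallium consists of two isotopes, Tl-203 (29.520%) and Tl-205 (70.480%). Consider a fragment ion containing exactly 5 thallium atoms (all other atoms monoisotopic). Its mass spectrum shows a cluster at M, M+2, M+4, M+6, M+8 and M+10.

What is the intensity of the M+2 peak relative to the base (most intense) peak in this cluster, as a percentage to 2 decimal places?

7.35%

Term probabilities: M 0.0022, M+2 0.0268, M+4 0.1278, M+6 0.3051, M+8 0.3642, M+10 0.1739. Base peak = M+8.
P(M+8) = C(5,4) × 0.29520^1 × 0.70480^4 = 5 × 0.2952 × 0.24675365 = 0.364208 (base)
P(M+2) = C(5,1) × 0.29520^4 × 0.70480^1 = 5 × 0.00759391 × 0.7048 = 0.026761
Relative intensity = 0.026761 / 0.364208 × 100 = 7.35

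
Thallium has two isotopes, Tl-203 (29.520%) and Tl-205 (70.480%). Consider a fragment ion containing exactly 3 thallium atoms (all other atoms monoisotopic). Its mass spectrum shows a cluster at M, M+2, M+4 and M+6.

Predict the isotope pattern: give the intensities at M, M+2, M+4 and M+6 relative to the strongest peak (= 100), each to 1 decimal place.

5.8 : 41.9 : 100.0 : 79.6

Each Tl atom is independently Tl-203 (p = 0.29520) or Tl-205 (q = 0.70480); the cluster is the binomial expansion (p + q)^3.
P(M) = 0.29520^3 = 0.025725
P(M+2) = 3 × 0.29520^2 × 0.70480^1 = 0.184255
P(M+4) = 3 × 0.29520^1 × 0.70480^2 = 0.439916
P(M+6) = 0.70480^3 = 0.350104
The M+4 peak is largest (0.439916); scaling to 100 gives 5.8 : 41.9 : 100.0 : 79.6.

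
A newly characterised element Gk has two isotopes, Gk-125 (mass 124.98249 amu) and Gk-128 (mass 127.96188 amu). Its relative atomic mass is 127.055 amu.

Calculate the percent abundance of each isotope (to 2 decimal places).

Gk-125: 30.44%, Gk-128: 69.56%

Let x be the fractional abundance of Gk-125; then Gk-128 has abundance 1 − x.
124.98249·x + 127.96188·(1 − x) = 127.055
(124.98249 − 127.96188)·x = 127.055 − 127.96188
x = -0.90688 / -2.97939 = 0.30438 → 30.44% Gk-125, 69.56% Gk-128.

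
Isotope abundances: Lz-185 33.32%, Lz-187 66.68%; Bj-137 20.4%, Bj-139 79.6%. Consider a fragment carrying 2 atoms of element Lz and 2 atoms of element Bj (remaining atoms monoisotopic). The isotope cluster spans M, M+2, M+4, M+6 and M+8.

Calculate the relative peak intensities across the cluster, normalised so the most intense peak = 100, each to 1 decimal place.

1.1 : 12.8 : 54.7 : 100.0 : 66.1

Element Lz pattern (n=2): 0.11102224 : 0.44435552 : 0.44462224
Element Bj pattern (n=2): 0.041616 : 0.324768 : 0.633616
Convolve the two distributions (both contribute in 2-u steps):
  M: 0.11102224×0.041616 = 0.004620
  M+2: 0.11102224×0.324768 + 0.44435552×0.041616 = 0.054549
  M+4: 0.11102224×0.633616 + 0.44435552×0.324768 + 0.44462224×0.041616 = 0.233161
  M+6: 0.44435552×0.633616 + 0.44462224×0.324768 = 0.425950
  M+8: 0.44462224×0.633616 = 0.281720
Scale to base peak (0.425950) = 100: 1.1 : 12.8 : 54.7 : 100.0 : 66.1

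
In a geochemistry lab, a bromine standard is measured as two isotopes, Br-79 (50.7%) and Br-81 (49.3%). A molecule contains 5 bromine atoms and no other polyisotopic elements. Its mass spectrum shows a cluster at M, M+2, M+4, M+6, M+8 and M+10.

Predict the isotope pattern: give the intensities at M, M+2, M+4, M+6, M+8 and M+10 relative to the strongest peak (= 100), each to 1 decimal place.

The 5 Br atoms are independent, so intensities follow the terms of (0.507 + 0.493)^5.
P(M) = 0.507^5 = 0.033500
P(M+2) = 5 × 0.507^4 × 0.493^1 = 0.162873
P(M+4) = 10 × 0.507^3 × 0.493^2 = 0.316751
P(M+6) = 10 × 0.507^2 × 0.493^3 = 0.308004
P(M+8) = 5 × 0.507^1 × 0.493^4 = 0.149750
P(M+10) = 0.493^5 = 0.029123
The M+4 peak is largest (0.316751); scaling to 100 gives 10.6 : 51.4 : 100.0 : 97.2 : 47.3 : 9.2.

10.6 : 51.4 : 100.0 : 97.2 : 47.3 : 9.2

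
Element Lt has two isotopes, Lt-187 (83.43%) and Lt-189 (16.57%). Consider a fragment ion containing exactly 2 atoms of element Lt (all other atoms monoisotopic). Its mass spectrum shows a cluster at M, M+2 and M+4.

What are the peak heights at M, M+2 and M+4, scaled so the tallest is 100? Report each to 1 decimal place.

100.0 : 39.7 : 3.9

Expanding (0.8343 + 0.1657)^2:
P(M) = 0.8343^2 = 0.696056
P(M+2) = 2 × 0.8343^1 × 0.1657^1 = 0.276487
P(M+4) = 0.1657^2 = 0.027456
The M peak is largest (0.696056); scaling to 100 gives 100.0 : 39.7 : 3.9.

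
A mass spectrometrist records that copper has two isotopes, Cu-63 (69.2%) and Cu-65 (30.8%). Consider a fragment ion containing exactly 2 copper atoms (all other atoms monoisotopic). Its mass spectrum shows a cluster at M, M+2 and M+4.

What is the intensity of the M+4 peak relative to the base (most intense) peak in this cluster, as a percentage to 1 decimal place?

Term probabilities: M 0.4789, M+2 0.4263, M+4 0.0949. Base peak = M.
P(M) = C(2,0) × 0.692^2 × 0.308^0 = 1 × 0.478864 × 1.0000 = 0.478864 (base)
P(M+4) = C(2,2) × 0.692^0 × 0.308^2 = 1 × 1.0000 × 0.094864 = 0.094864
Relative intensity = 0.094864 / 0.478864 × 100 = 19.8

19.8%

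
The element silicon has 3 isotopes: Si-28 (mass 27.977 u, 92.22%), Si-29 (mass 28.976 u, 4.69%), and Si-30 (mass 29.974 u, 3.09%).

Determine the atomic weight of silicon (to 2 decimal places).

The abundance-weighted mean is 0.9222 × 27.977 + 0.0469 × 28.976 + 0.0309 × 29.974
= 25.8004 + 1.3590 + 0.9262 = 28.0856 u

28.09 u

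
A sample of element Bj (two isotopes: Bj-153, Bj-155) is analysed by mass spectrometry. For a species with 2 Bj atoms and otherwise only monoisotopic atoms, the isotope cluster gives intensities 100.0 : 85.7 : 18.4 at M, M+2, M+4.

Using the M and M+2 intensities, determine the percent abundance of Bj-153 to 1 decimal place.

If p is the fraction of Bj that is Bj-153, then I(M+2)/I(M) = [C(2,1)·p^1·(1−p)] / p^2 = 2·(1−p)/p = 85.7/100.0 = 0.8570
(1−p)/p = 0.8570/2 = 0.4285  ⇒  p = 1/(1 + 0.4285) = 0.7000
Bj-153: 70.0%, Bj-155: 30.0%.

70.0%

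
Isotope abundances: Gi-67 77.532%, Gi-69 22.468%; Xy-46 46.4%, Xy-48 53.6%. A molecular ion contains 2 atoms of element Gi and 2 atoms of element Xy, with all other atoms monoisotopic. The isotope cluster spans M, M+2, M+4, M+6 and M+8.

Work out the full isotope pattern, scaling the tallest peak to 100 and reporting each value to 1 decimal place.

Element Gi pattern (n=2): 0.6011211 : 0.3483978 : 0.0504811
Element Xy pattern (n=2): 0.215296 : 0.497408 : 0.287296
Convolve the two distributions (both contribute in 2-u steps):
  M: 0.6011211×0.215296 = 0.129419
  M+2: 0.6011211×0.497408 + 0.3483978×0.215296 = 0.374011
  M+4: 0.6011211×0.287296 + 0.3483978×0.497408 + 0.0504811×0.215296 = 0.356864
  M+6: 0.3483978×0.287296 + 0.0504811×0.497408 = 0.125203
  M+8: 0.0504811×0.287296 = 0.014503
Scale to base peak (0.374011) = 100: 34.6 : 100.0 : 95.4 : 33.5 : 3.9

34.6 : 100.0 : 95.4 : 33.5 : 3.9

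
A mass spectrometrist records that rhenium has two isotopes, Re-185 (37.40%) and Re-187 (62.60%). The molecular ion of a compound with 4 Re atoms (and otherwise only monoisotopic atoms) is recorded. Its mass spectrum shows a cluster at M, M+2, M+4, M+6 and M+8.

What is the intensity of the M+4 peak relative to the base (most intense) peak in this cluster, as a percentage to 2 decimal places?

(0.3740 + 0.6260)^4 gives M 0.0196, M+2 0.1310, M+4 0.3289, M+6 0.3670, M+8 0.1536; the largest is M+6.
P(M+6) = C(4,3) × 0.3740^1 × 0.6260^3 = 4 × 0.3740 × 0.24531438 = 0.366990 (base)
P(M+4) = C(4,2) × 0.3740^2 × 0.6260^2 = 6 × 0.139876 × 0.391876 = 0.328884
Relative intensity = 0.328884 / 0.366990 × 100 = 89.62

89.62%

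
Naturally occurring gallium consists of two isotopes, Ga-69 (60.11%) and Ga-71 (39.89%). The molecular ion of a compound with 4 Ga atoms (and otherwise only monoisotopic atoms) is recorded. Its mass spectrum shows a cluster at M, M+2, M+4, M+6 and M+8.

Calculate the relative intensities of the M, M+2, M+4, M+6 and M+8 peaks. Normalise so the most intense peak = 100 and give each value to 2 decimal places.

37.67 : 100.00 : 99.54 : 44.04 : 7.31

Expanding (0.6011 + 0.3989)^4:
P(M) = 0.6011^4 = 0.130553
P(M+2) = 4 × 0.6011^3 × 0.3989^1 = 0.346549
P(M+4) = 6 × 0.6011^2 × 0.3989^2 = 0.344963
P(M+6) = 4 × 0.6011^1 × 0.3989^3 = 0.152616
P(M+8) = 0.3989^4 = 0.025320
The M+2 peak is largest (0.346549); scaling to 100 gives 37.67 : 100.00 : 99.54 : 44.04 : 7.31.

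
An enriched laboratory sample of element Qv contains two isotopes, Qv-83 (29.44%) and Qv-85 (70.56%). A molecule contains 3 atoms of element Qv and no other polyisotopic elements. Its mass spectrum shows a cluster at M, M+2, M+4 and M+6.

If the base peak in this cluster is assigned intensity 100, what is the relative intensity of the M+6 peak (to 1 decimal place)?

79.9

Term probabilities: M 0.0255, M+2 0.1835, M+4 0.4397, M+6 0.3513. Base peak = M+4.
P(M+4) = C(3,2) × 0.2944^1 × 0.7056^2 = 3 × 0.2944 × 0.49787136 = 0.439720 (base)
P(M+6) = C(3,3) × 0.2944^0 × 0.7056^3 = 1 × 1.0000 × 0.35129803 = 0.351298
Relative intensity = 0.351298 / 0.439720 × 100 = 79.9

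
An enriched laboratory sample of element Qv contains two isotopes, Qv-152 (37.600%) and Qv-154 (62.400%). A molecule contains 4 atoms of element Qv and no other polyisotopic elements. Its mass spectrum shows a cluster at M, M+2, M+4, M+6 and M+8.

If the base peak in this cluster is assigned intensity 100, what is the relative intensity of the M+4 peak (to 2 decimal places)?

90.38

Term probabilities: M 0.0200, M+2 0.1327, M+4 0.3303, M+6 0.3654, M+8 0.1516. Base peak = M+6.
P(M+6) = C(4,3) × 0.37600^1 × 0.62400^3 = 4 × 0.3760 × 0.24297062 = 0.365428 (base)
P(M+4) = C(4,2) × 0.37600^2 × 0.62400^2 = 6 × 0.141376 × 0.389376 = 0.330291
Relative intensity = 0.330291 / 0.365428 × 100 = 90.38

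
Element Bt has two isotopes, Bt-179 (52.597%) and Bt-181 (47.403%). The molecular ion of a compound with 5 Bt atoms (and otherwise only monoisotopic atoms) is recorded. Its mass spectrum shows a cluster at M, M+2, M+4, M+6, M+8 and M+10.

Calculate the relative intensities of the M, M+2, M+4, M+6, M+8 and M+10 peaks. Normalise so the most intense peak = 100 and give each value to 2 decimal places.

Expanding (0.52597 + 0.47403)^5:
P(M) = 0.52597^5 = 0.040254
P(M+2) = 5 × 0.52597^4 × 0.47403^1 = 0.181393
P(M+4) = 10 × 0.52597^3 × 0.47403^2 = 0.326960
P(M+6) = 10 × 0.52597^2 × 0.47403^3 = 0.294672
P(M+8) = 5 × 0.52597^1 × 0.47403^4 = 0.132787
P(M+10) = 0.47403^5 = 0.023935
The M+4 peak is largest (0.326960); scaling to 100 gives 12.31 : 55.48 : 100.00 : 90.12 : 40.61 : 7.32.

12.31 : 55.48 : 100.00 : 90.12 : 40.61 : 7.32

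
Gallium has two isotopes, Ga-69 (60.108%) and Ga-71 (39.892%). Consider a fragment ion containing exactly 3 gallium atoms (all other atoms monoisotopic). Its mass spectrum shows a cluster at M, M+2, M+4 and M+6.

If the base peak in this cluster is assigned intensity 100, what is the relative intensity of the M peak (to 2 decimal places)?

50.23

(0.60108 + 0.39892)^3 gives M 0.2172, M+2 0.4324, M+4 0.2870, M+6 0.0635; the largest is M+2.
P(M+2) = C(3,1) × 0.60108^2 × 0.39892^1 = 3 × 0.36129717 × 0.39892 = 0.432386 (base)
P(M) = C(3,0) × 0.60108^3 × 0.39892^0 = 1 × 0.2171685 × 1.0000 = 0.217169
Relative intensity = 0.217169 / 0.432386 × 100 = 50.23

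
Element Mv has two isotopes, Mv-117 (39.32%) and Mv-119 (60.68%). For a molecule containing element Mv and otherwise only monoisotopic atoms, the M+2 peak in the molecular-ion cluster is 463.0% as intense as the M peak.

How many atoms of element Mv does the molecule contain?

For n independent Mv atoms, I(M+2)/I(M) = n · (abundance Mv-119) / (abundance Mv-117) = n · 0.6068/0.3932.
n = 4.630 × 0.3932/0.6068 = 3.00 ≈ 3

3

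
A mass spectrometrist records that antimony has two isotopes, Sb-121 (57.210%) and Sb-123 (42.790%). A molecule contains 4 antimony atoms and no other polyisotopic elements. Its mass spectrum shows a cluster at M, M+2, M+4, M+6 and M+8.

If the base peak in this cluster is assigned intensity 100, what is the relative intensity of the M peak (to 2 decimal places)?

(0.57210 + 0.42790)^4 gives M 0.1071, M+2 0.3205, M+4 0.3596, M+6 0.1793, M+8 0.0335; the largest is M+4.
P(M+4) = C(4,2) × 0.57210^2 × 0.42790^2 = 6 × 0.32729841 × 0.18309841 = 0.359567 (base)
P(M) = C(4,0) × 0.57210^4 × 0.42790^0 = 1 × 0.10712425 × 1.0000 = 0.107124
Relative intensity = 0.107124 / 0.359567 × 100 = 29.79

29.79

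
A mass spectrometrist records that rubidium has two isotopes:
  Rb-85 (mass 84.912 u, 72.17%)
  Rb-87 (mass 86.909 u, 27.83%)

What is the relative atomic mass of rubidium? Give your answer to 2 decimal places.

85.47 u

Ar = Σ fᵢ·mᵢ = 0.7217 × 84.912 + 0.2783 × 86.909
= 61.2810 + 24.1868 = 85.4678 u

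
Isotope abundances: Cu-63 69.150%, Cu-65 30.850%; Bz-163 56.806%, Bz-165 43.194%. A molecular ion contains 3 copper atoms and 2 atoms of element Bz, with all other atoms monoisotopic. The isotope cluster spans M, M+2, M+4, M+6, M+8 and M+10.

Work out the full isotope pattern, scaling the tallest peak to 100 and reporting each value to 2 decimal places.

Copper pattern (n=3): 0.33065611 : 0.44254842 : 0.19743483 : 0.02936064
Element Bz pattern (n=2): 0.32269216 : 0.49073567 : 0.18657216
Convolve the two distributions (both contribute in 2-u steps):
  M: 0.33065611×0.32269216 = 0.106700
  M+2: 0.33065611×0.49073567 + 0.44254842×0.32269216 = 0.305072
  M+4: 0.33065611×0.18657216 + 0.44254842×0.49073567 + 0.19743483×0.32269216 = 0.342576
  M+6: 0.44254842×0.18657216 + 0.19743483×0.49073567 + 0.02936064×0.32269216 = 0.188930
  M+8: 0.19743483×0.18657216 + 0.02936064×0.49073567 = 0.051244
  M+10: 0.02936064×0.18657216 = 0.005478
Scale to base peak (0.342576) = 100: 31.15 : 89.05 : 100.00 : 55.15 : 14.96 : 1.60

31.15 : 89.05 : 100.00 : 55.15 : 14.96 : 1.60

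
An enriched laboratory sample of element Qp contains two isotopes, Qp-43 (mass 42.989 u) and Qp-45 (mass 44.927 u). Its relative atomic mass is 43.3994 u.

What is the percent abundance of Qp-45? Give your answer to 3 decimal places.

21.176%

Let x be the fractional abundance of Qp-43; then Qp-45 has abundance 1 − x.
42.989·x + 44.927·(1 − x) = 43.3994
(42.989 − 44.927)·x = 43.3994 − 44.927
x = -1.5276 / -1.938 = 0.78824 → 78.824% Qp-43, 21.176% Qp-45.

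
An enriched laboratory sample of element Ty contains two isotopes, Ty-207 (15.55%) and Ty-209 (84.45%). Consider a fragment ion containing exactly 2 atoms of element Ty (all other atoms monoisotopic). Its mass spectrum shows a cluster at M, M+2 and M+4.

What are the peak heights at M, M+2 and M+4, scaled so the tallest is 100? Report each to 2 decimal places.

3.39 : 36.83 : 100.00

The 2 Ty atoms are independent, so intensities follow the terms of (0.1555 + 0.8445)^2.
P(M) = 0.1555^2 = 0.024180
P(M+2) = 2 × 0.1555^1 × 0.8445^1 = 0.262640
P(M+4) = 0.8445^2 = 0.713180
The M+4 peak is largest (0.713180); scaling to 100 gives 3.39 : 36.83 : 100.00.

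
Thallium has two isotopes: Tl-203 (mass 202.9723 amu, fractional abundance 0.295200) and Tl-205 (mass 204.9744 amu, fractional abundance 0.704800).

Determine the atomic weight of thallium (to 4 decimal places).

Average mass = Σ (abundance × isotope mass) = 0.295200 × 202.9723 + 0.704800 × 204.9744
= 59.91742 + 144.46596 = 204.38338 amu

204.3834 amu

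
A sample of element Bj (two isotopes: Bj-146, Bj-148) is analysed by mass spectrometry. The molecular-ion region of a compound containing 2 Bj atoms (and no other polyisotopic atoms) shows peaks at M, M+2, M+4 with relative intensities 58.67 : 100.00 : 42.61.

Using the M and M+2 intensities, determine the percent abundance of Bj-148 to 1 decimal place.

Write p for the Bj-146 fraction. I(M+2)/I(M) = [C(2,1)·p^1·(1−p)] / p^2 = 2·(1−p)/p = 100.00/58.67 = 1.7044
(1−p)/p = 1.7044/2 = 0.8522  ⇒  p = 1/(1 + 0.8522) = 0.5399
Bj-146: 54.0%, Bj-148: 46.0%.

46.0%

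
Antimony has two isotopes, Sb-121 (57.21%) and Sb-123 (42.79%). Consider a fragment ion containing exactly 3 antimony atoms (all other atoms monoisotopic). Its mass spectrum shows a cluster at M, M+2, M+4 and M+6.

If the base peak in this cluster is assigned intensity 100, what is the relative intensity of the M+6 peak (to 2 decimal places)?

(0.5721 + 0.4279)^3 gives M 0.1872, M+2 0.4202, M+4 0.3143, M+6 0.0783; the largest is M+2.
P(M+2) = C(3,1) × 0.5721^2 × 0.4279^1 = 3 × 0.32729841 × 0.4279 = 0.420153 (base)
P(M+6) = C(3,3) × 0.5721^0 × 0.4279^3 = 1 × 1.0000 × 0.07834781 = 0.078348
Relative intensity = 0.078348 / 0.420153 × 100 = 18.65

18.65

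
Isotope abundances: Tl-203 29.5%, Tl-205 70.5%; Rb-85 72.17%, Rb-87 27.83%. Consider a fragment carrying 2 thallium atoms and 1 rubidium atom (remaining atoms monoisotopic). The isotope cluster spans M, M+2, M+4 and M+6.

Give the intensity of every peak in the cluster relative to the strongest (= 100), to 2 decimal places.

Thallium pattern (n=2): 0.087025 : 0.41595 : 0.497025
Rubidium pattern (n=1): 0.7217 : 0.2783
Convolve the two distributions (both contribute in 2-u steps):
  M: 0.087025×0.7217 = 0.062806
  M+2: 0.087025×0.2783 + 0.41595×0.7217 = 0.324410
  M+4: 0.41595×0.2783 + 0.497025×0.7217 = 0.474462
  M+6: 0.497025×0.2783 = 0.138322
Scale to base peak (0.474462) = 100: 13.24 : 68.37 : 100.00 : 29.15

13.24 : 68.37 : 100.00 : 29.15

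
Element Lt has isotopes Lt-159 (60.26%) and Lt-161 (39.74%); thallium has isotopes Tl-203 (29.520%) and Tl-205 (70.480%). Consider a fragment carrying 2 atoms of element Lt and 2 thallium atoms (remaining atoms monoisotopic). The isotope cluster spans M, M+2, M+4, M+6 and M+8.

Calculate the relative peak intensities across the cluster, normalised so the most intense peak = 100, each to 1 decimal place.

8.0 : 49.0 : 100.0 : 77.2 : 19.9

Element Lt pattern (n=2): 0.36312676 : 0.47894648 : 0.15792676
Thallium pattern (n=2): 0.08714304 : 0.41611392 : 0.49674304
Convolve the two distributions (both contribute in 2-u steps):
  M: 0.36312676×0.08714304 = 0.031644
  M+2: 0.36312676×0.41611392 + 0.47894648×0.08714304 = 0.192839
  M+4: 0.36312676×0.49674304 + 0.47894648×0.41611392 + 0.15792676×0.08714304 = 0.393439
  M+6: 0.47894648×0.49674304 + 0.15792676×0.41611392 = 0.303629
  M+8: 0.15792676×0.49674304 = 0.078449
Scale to base peak (0.393439) = 100: 8.0 : 49.0 : 100.0 : 77.2 : 19.9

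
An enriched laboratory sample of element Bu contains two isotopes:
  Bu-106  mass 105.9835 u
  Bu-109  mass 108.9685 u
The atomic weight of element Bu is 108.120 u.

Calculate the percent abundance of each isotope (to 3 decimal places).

With x = fraction of Bu-106 (so Bu-109 is 1 − x):
105.9835·x + 108.9685·(1 − x) = 108.120
(105.9835 − 108.9685)·x = 108.120 − 108.9685
x = -0.8485 / -2.9850 = 0.28425 → 28.425% Bu-106, 71.575% Bu-109.

Bu-106: 28.425%, Bu-109: 71.575%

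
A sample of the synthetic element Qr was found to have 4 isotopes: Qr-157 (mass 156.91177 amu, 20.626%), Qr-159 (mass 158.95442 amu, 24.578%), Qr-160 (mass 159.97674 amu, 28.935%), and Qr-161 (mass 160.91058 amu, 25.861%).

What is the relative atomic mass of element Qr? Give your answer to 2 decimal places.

The abundance-weighted mean is 0.20626 × 156.91177 + 0.24578 × 158.95442 + 0.28935 × 159.97674 + 0.25861 × 160.91058
= 32.364622 + 39.067817 + 46.289270 + 41.613085 = 159.334794 amu

159.33 amu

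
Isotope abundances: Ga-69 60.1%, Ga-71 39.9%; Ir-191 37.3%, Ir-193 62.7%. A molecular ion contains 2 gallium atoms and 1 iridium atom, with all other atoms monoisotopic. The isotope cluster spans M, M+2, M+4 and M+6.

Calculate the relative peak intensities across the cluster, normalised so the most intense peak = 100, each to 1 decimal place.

33.2 : 100.0 : 88.8 : 24.6

Gallium pattern (n=2): 0.361201 : 0.479598 : 0.159201
Iridium pattern (n=1): 0.3730 : 0.6270
Convolve the two distributions (both contribute in 2-u steps):
  M: 0.361201×0.3730 = 0.134728
  M+2: 0.361201×0.6270 + 0.479598×0.3730 = 0.405363
  M+4: 0.479598×0.6270 + 0.159201×0.3730 = 0.360090
  M+6: 0.159201×0.6270 = 0.099819
Scale to base peak (0.405363) = 100: 33.2 : 100.0 : 88.8 : 24.6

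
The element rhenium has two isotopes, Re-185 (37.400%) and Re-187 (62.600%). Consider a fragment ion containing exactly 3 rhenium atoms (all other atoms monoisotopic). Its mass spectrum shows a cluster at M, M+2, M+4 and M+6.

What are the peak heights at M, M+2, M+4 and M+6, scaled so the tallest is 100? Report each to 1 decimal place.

11.9 : 59.7 : 100.0 : 55.8

Each Re atom is independently Re-185 (p = 0.37400) or Re-187 (q = 0.62600); the cluster is the binomial expansion (p + q)^3.
P(M) = 0.37400^3 = 0.052314
P(M+2) = 3 × 0.37400^2 × 0.62600^1 = 0.262687
P(M+4) = 3 × 0.37400^1 × 0.62600^2 = 0.439685
P(M+6) = 0.62600^3 = 0.245314
The M+4 peak is largest (0.439685); scaling to 100 gives 11.9 : 59.7 : 100.0 : 55.8.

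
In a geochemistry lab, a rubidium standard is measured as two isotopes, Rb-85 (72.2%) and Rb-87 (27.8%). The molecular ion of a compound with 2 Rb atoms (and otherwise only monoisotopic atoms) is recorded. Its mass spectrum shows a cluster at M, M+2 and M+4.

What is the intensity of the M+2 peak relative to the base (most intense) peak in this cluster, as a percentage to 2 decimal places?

(0.722 + 0.278)^2 gives M 0.5213, M+2 0.4014, M+4 0.0773; the largest is M.
P(M) = C(2,0) × 0.722^2 × 0.278^0 = 1 × 0.521284 × 1.0000 = 0.521284 (base)
P(M+2) = C(2,1) × 0.722^1 × 0.278^1 = 2 × 0.7220 × 0.2780 = 0.401432
Relative intensity = 0.401432 / 0.521284 × 100 = 77.01

77.01%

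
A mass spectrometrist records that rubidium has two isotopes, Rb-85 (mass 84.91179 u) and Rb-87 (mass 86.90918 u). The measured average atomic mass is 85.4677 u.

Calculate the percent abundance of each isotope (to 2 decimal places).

Rb-85: 72.17%, Rb-87: 27.83%

Let x be the fractional abundance of Rb-85; then Rb-87 has abundance 1 − x.
84.91179·x + 86.90918·(1 − x) = 85.4677
(84.91179 − 86.90918)·x = 85.4677 − 86.90918
x = -1.44148 / -1.99739 = 0.72168 → 72.17% Rb-85, 27.83% Rb-87.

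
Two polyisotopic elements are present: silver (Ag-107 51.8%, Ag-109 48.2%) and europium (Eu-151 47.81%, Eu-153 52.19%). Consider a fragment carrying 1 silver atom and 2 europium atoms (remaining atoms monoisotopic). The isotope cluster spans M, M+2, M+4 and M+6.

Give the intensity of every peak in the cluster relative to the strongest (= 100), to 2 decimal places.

31.03 : 96.61 : 100.00 : 34.40

Silver pattern (n=1): 0.5180 : 0.4820
Europium pattern (n=2): 0.22857961 : 0.49904078 : 0.27237961
Convolve the two distributions (both contribute in 2-u steps):
  M: 0.5180×0.22857961 = 0.118404
  M+2: 0.5180×0.49904078 + 0.4820×0.22857961 = 0.368678
  M+4: 0.5180×0.27237961 + 0.4820×0.49904078 = 0.381630
  M+6: 0.4820×0.27237961 = 0.131287
Scale to base peak (0.381630) = 100: 31.03 : 96.61 : 100.00 : 34.40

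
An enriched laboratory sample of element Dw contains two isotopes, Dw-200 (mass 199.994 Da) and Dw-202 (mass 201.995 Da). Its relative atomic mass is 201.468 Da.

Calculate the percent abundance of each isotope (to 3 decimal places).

Dw-200: 26.337%, Dw-202: 73.663%

Let x be the fractional abundance of Dw-200; then Dw-202 has abundance 1 − x.
199.994·x + 201.995·(1 − x) = 201.468
(199.994 − 201.995)·x = 201.468 − 201.995
x = -0.527 / -2.001 = 0.26337 → 26.337% Dw-200, 73.663% Dw-202.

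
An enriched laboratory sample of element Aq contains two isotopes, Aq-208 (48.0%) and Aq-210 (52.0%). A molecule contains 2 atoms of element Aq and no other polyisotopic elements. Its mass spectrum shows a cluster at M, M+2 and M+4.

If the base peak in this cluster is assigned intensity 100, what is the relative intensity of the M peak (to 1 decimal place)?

Term probabilities: M 0.2304, M+2 0.4992, M+4 0.2704. Base peak = M+2.
P(M+2) = C(2,1) × 0.480^1 × 0.520^1 = 2 × 0.4800 × 0.5200 = 0.499200 (base)
P(M) = C(2,0) × 0.480^2 × 0.520^0 = 1 × 0.2304 × 1.0000 = 0.230400
Relative intensity = 0.230400 / 0.499200 × 100 = 46.2

46.2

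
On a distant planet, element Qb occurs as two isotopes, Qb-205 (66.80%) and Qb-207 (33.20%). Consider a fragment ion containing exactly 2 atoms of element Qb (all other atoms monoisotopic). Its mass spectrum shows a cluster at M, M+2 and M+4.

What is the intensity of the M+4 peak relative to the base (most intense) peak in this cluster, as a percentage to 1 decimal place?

(0.6680 + 0.3320)^2 gives M 0.4462, M+2 0.4436, M+4 0.1102; the largest is M.
P(M) = C(2,0) × 0.6680^2 × 0.3320^0 = 1 × 0.446224 × 1.0000 = 0.446224 (base)
P(M+4) = C(2,2) × 0.6680^0 × 0.3320^2 = 1 × 1.0000 × 0.110224 = 0.110224
Relative intensity = 0.110224 / 0.446224 × 100 = 24.7

24.7%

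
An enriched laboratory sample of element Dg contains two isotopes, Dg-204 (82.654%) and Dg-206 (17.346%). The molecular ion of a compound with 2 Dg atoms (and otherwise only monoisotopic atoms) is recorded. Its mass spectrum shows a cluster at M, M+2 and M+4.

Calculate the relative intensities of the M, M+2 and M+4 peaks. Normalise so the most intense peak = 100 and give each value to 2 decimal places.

100.00 : 41.97 : 4.40

Each Dg atom is independently Dg-204 (p = 0.82654) or Dg-206 (q = 0.17346); the cluster is the binomial expansion (p + q)^2.
P(M) = 0.82654^2 = 0.683168
P(M+2) = 2 × 0.82654^1 × 0.17346^1 = 0.286743
P(M+4) = 0.17346^2 = 0.030088
The M peak is largest (0.683168); scaling to 100 gives 100.00 : 41.97 : 4.40.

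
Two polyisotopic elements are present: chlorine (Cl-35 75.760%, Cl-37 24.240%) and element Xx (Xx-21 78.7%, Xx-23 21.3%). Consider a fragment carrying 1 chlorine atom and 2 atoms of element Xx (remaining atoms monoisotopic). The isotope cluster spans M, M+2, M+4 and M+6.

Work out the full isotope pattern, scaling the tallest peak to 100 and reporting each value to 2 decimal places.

Chlorine pattern (n=1): 0.7576 : 0.2424
Element Xx pattern (n=2): 0.619369 : 0.335262 : 0.045369
Convolve the two distributions (both contribute in 2-u steps):
  M: 0.7576×0.619369 = 0.469234
  M+2: 0.7576×0.335262 + 0.2424×0.619369 = 0.404130
  M+4: 0.7576×0.045369 + 0.2424×0.335262 = 0.115639
  M+6: 0.2424×0.045369 = 0.010997
Scale to base peak (0.469234) = 100: 100.00 : 86.13 : 24.64 : 2.34

100.00 : 86.13 : 24.64 : 2.34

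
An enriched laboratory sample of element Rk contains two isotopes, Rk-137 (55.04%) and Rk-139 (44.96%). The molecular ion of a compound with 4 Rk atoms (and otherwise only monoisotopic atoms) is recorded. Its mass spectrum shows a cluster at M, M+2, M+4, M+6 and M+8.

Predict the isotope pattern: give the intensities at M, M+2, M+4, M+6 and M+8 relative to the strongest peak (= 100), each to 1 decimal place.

25.0 : 81.6 : 100.0 : 54.5 : 11.1

The 4 Rk atoms are independent, so intensities follow the terms of (0.5504 + 0.4496)^4.
P(M) = 0.5504^4 = 0.091773
P(M+2) = 4 × 0.5504^3 × 0.4496^1 = 0.299862
P(M+4) = 6 × 0.5504^2 × 0.4496^2 = 0.367418
P(M+6) = 4 × 0.5504^1 × 0.4496^3 = 0.200086
P(M+8) = 0.4496^4 = 0.040861
The M+4 peak is largest (0.367418); scaling to 100 gives 25.0 : 81.6 : 100.0 : 54.5 : 11.1.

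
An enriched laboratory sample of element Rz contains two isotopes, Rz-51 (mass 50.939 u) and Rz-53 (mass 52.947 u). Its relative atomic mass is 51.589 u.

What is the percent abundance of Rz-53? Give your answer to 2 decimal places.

32.37%

Writing the weighted mean with unknown fraction x of Rz-51:
50.939·x + 52.947·(1 − x) = 51.589
(50.939 − 52.947)·x = 51.589 − 52.947
x = -1.358 / -2.008 = 0.67629 → 67.63% Rz-51, 32.37% Rz-53.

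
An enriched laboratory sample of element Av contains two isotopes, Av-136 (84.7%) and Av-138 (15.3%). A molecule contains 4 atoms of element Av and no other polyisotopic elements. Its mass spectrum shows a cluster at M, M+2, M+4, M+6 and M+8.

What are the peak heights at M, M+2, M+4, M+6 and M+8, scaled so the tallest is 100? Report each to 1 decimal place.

Each Av atom is independently Av-136 (p = 0.847) or Av-138 (q = 0.153); the cluster is the binomial expansion (p + q)^4.
P(M) = 0.847^4 = 0.514676
P(M+2) = 4 × 0.847^3 × 0.153^1 = 0.371879
P(M+4) = 6 × 0.847^2 × 0.153^2 = 0.100763
P(M+6) = 4 × 0.847^1 × 0.153^3 = 0.012134
P(M+8) = 0.153^4 = 0.000548
The M peak is largest (0.514676); scaling to 100 gives 100.0 : 72.3 : 19.6 : 2.4 : 0.1.

100.0 : 72.3 : 19.6 : 2.4 : 0.1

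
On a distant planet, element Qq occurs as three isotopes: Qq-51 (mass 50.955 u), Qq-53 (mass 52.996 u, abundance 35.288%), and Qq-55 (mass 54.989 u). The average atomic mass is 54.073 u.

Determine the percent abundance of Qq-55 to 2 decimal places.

The remaining 64.712% is split between Qq-51 (fraction x) and Qq-55 (fraction 0.64712 − x).
Substituting: 50.955x + 54.989(0.64712 − x) = 35.37177152
(50.955 − 54.989)x = -0.21271016  ⇒  x = 0.05273, y = 0.59439
Qq-51: 5.27%, Qq-55: 59.44%.

59.44%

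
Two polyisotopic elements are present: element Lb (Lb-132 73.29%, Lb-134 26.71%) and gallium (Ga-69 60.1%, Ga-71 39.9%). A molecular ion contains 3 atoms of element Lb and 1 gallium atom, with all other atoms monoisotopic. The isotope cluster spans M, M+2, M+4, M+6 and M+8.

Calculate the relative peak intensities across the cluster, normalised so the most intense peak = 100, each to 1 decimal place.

Element Lb pattern (n=3): 0.39367167 : 0.43041221 : 0.15686056 : 0.01905556
Gallium pattern (n=1): 0.6010 : 0.3990
Convolve the two distributions (both contribute in 2-u steps):
  M: 0.39367167×0.6010 = 0.236597
  M+2: 0.39367167×0.3990 + 0.43041221×0.6010 = 0.415753
  M+4: 0.43041221×0.3990 + 0.15686056×0.6010 = 0.266008
  M+6: 0.15686056×0.3990 + 0.01905556×0.6010 = 0.074040
  M+8: 0.01905556×0.3990 = 0.007603
Scale to base peak (0.415753) = 100: 56.9 : 100.0 : 64.0 : 17.8 : 1.8

56.9 : 100.0 : 64.0 : 17.8 : 1.8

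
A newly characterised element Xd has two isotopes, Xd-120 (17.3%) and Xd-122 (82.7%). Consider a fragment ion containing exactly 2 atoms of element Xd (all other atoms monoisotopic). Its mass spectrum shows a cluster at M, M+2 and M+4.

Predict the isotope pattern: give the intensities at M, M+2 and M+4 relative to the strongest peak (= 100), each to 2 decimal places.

The 2 Xd atoms are independent, so intensities follow the terms of (0.173 + 0.827)^2.
P(M) = 0.173^2 = 0.029929
P(M+2) = 2 × 0.173^1 × 0.827^1 = 0.286142
P(M+4) = 0.827^2 = 0.683929
The M+4 peak is largest (0.683929); scaling to 100 gives 4.38 : 41.84 : 100.00.

4.38 : 41.84 : 100.00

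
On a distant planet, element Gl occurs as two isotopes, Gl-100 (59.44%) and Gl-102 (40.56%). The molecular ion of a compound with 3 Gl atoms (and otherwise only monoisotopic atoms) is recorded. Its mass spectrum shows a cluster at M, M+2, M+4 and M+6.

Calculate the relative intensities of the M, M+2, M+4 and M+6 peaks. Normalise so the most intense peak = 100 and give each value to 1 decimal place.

48.8 : 100.0 : 68.2 : 15.5

Expanding (0.5944 + 0.4056)^3:
P(M) = 0.5944^3 = 0.210008
P(M+2) = 3 × 0.5944^2 × 0.4056^1 = 0.429909
P(M+4) = 3 × 0.5944^1 × 0.4056^2 = 0.293357
P(M+6) = 0.4056^3 = 0.066726
The M+2 peak is largest (0.429909); scaling to 100 gives 48.8 : 100.0 : 68.2 : 15.5.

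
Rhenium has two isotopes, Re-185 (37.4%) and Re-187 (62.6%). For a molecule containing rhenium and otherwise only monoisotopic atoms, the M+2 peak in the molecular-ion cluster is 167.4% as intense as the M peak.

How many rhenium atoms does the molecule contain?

For n independent Re atoms, I(M+2)/I(M) = n · (abundance Re-187) / (abundance Re-185) = n · 0.626/0.374.
n = 1.674 × 0.374/0.626 = 1.00 ≈ 1

1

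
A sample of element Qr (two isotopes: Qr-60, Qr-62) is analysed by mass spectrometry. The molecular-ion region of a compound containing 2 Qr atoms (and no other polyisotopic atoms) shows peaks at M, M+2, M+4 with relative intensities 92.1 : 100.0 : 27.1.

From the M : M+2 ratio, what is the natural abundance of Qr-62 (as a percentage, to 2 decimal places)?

Write p for the Qr-60 fraction. I(M+2)/I(M) = [C(2,1)·p^1·(1−p)] / p^2 = 2·(1−p)/p = 100.0/92.1 = 1.0858
(1−p)/p = 1.0858/2 = 0.5429  ⇒  p = 1/(1 + 0.5429) = 0.6481
Qr-60: 64.81%, Qr-62: 35.19%.

35.19%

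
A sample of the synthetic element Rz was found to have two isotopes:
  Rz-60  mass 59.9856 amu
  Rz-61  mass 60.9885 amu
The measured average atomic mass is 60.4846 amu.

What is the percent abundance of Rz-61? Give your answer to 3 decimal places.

49.756%

Writing the weighted mean with unknown fraction x of Rz-60:
59.9856·x + 60.9885·(1 − x) = 60.4846
(59.9856 − 60.9885)·x = 60.4846 − 60.9885
x = -0.5039 / -1.0029 = 0.50244 → 50.244% Rz-60, 49.756% Rz-61.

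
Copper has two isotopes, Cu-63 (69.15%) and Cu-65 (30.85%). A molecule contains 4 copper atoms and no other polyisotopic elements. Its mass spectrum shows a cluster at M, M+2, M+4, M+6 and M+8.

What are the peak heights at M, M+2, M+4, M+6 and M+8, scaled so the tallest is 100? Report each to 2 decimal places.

Each Cu atom is independently Cu-63 (p = 0.6915) or Cu-65 (q = 0.3085); the cluster is the binomial expansion (p + q)^4.
P(M) = 0.6915^4 = 0.228649
P(M+2) = 4 × 0.6915^3 × 0.3085^1 = 0.408030
P(M+4) = 6 × 0.6915^2 × 0.3085^2 = 0.273052
P(M+6) = 4 × 0.6915^1 × 0.3085^3 = 0.081212
P(M+8) = 0.3085^4 = 0.009058
The M+2 peak is largest (0.408030); scaling to 100 gives 56.04 : 100.00 : 66.92 : 19.90 : 2.22.

56.04 : 100.00 : 66.92 : 19.90 : 2.22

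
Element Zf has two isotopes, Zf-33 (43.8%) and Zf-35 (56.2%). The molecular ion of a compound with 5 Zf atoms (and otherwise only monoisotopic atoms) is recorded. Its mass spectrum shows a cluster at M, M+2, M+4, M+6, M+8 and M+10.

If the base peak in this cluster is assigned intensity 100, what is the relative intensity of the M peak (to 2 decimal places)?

(0.438 + 0.562)^5 gives M 0.0161, M+2 0.1034, M+4 0.2654, M+6 0.3405, M+8 0.2185, M+10 0.0561; the largest is M+6.
P(M+6) = C(5,3) × 0.438^2 × 0.562^3 = 10 × 0.191844 × 0.17750433 = 0.340531 (base)
P(M) = C(5,0) × 0.438^5 × 0.562^0 = 1 × 0.0161202 × 1.0000 = 0.016120
Relative intensity = 0.016120 / 0.340531 × 100 = 4.73

4.73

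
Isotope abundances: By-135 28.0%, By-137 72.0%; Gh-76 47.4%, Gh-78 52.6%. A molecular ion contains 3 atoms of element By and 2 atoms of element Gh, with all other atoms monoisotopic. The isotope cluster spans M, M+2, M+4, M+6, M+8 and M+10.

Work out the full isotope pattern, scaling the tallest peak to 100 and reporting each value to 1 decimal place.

Element By pattern (n=3): 0.021952 : 0.169344 : 0.435456 : 0.373248
Element Gh pattern (n=2): 0.224676 : 0.498648 : 0.276676
Convolve the two distributions (both contribute in 2-u steps):
  M: 0.021952×0.224676 = 0.004932
  M+2: 0.021952×0.498648 + 0.169344×0.224676 = 0.048994
  M+4: 0.021952×0.276676 + 0.169344×0.498648 + 0.435456×0.224676 = 0.188353
  M+6: 0.169344×0.276676 + 0.435456×0.498648 + 0.373248×0.224676 = 0.347853
  M+8: 0.435456×0.276676 + 0.373248×0.498648 = 0.306600
  M+10: 0.373248×0.276676 = 0.103269
Scale to base peak (0.347853) = 100: 1.4 : 14.1 : 54.1 : 100.0 : 88.1 : 29.7

1.4 : 14.1 : 54.1 : 100.0 : 88.1 : 29.7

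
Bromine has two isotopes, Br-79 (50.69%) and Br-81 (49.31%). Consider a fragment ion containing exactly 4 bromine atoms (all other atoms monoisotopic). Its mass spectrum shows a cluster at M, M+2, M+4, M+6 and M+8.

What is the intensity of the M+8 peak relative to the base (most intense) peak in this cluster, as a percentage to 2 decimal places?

(0.5069 + 0.4931)^4 gives M 0.0660, M+2 0.2569, M+4 0.3749, M+6 0.2431, M+8 0.0591; the largest is M+4.
P(M+4) = C(4,2) × 0.5069^2 × 0.4931^2 = 6 × 0.25694761 × 0.24314761 = 0.374857 (base)
P(M+8) = C(4,4) × 0.5069^0 × 0.4931^4 = 1 × 1.0000 × 0.05912076 = 0.059121
Relative intensity = 0.059121 / 0.374857 × 100 = 15.77

15.77%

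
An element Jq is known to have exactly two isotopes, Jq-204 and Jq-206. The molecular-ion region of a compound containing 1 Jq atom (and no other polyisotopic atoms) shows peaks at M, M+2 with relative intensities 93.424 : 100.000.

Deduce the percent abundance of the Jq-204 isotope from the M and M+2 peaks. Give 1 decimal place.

48.3%

If p is the fraction of Jq that is Jq-204, then I(M+2)/I(M) = [C(1,1)·p^0·(1−p)] / p^1 = 1·(1−p)/p = 100.000/93.424 = 1.0704
(1−p)/p = 1.0704/1 = 1.0704  ⇒  p = 1/(1 + 1.0704) = 0.4830
Jq-204: 48.3%, Jq-206: 51.7%.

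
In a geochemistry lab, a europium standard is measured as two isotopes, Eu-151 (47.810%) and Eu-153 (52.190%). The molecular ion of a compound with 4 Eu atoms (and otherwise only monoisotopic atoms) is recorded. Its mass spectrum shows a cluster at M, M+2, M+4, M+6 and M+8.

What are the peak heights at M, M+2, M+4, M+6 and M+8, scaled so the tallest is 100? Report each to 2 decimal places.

13.99 : 61.07 : 100.00 : 72.77 : 19.86

Expanding (0.47810 + 0.52190)^4:
P(M) = 0.47810^4 = 0.052249
P(M+2) = 4 × 0.47810^3 × 0.52190^1 = 0.228141
P(M+4) = 6 × 0.47810^2 × 0.52190^2 = 0.373563
P(M+6) = 4 × 0.47810^1 × 0.52190^3 = 0.271857
P(M+8) = 0.52190^4 = 0.074191
The M+4 peak is largest (0.373563); scaling to 100 gives 13.99 : 61.07 : 100.00 : 72.77 : 19.86.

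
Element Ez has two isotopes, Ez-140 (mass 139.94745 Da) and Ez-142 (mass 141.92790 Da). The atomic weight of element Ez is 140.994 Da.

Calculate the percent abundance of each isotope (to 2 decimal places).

Ez-140: 47.16%, Ez-142: 52.84%

Let x be the fractional abundance of Ez-140; then Ez-142 has abundance 1 − x.
139.94745·x + 141.92790·(1 − x) = 140.994
(139.94745 − 141.92790)·x = 140.994 − 141.92790
x = -0.93390 / -1.98045 = 0.47156 → 47.16% Ez-140, 52.84% Ez-142.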